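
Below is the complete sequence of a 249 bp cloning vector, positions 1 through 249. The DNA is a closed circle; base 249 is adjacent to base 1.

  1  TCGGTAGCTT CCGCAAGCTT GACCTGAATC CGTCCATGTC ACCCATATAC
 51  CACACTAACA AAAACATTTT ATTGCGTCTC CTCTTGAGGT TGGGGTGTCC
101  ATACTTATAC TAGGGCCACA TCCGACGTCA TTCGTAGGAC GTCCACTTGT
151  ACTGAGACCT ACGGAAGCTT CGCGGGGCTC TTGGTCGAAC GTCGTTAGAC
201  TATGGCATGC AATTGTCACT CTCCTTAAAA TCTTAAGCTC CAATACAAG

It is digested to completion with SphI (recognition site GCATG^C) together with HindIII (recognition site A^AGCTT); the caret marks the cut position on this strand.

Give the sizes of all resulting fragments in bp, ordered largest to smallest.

150, 55, 44 bp

The SphI site (GCATGC) starts at position 205.
SphI cuts after base 5 of each site (before the last base), so after position 209.
HindIII sites (AAGCTT) start at positions 15, 165.
HindIII cuts after the first base of each site, so after positions 15, 165.
Combined cut positions: 15, 165, 209.
Circular molecule, 3 cuts → 3 fragments:
  16–165 → 150 bp
  166–209 → 44 bp
  210–249 then 1–15 → 40 + 15 = 55 bp
Sorted largest to smallest: 150, 55, 44 bp.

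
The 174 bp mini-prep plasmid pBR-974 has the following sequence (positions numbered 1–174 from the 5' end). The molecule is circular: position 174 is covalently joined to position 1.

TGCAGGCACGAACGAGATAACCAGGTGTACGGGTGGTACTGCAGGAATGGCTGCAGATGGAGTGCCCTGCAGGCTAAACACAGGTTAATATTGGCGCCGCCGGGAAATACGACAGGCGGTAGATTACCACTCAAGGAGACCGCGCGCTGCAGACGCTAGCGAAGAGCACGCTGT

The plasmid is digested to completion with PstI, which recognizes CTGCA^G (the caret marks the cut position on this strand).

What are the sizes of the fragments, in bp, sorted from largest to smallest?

80, 66, 16, 12 bp

PstI sites (CTGCAG) start at positions 39, 51, 67, 147.
PstI cuts after base 5 of each site (before the last base), so after positions 43, 55, 71, 151.
Circular molecule, 4 cuts → 4 fragments:
  44–55 → 12 bp
  56–71 → 16 bp
  72–151 → 80 bp
  152–174 then 1–43 → 23 + 43 = 66 bp
Sorted largest to smallest: 80, 66, 16, 12 bp.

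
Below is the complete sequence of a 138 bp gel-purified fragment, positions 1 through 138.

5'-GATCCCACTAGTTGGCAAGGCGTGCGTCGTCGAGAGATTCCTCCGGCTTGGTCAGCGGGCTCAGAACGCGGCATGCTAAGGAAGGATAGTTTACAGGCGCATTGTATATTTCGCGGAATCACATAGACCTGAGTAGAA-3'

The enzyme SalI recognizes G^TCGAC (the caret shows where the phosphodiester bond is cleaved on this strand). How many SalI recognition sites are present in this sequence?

0

No occurrence of GTCGAC is present in the sequence.
SalI does not cut: 0 sites.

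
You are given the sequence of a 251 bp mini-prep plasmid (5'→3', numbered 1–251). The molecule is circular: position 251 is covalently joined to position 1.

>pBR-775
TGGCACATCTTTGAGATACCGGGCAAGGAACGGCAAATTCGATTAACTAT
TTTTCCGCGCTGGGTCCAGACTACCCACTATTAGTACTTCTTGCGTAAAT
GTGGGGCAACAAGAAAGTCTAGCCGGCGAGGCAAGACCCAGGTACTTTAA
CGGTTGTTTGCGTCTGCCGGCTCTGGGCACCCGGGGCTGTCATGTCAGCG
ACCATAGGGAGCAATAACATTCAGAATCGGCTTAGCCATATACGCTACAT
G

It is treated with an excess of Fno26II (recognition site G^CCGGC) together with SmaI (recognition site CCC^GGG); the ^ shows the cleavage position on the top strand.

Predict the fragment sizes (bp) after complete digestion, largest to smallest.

Fno26II sites (GCCGGC) start at positions 122, 166.
Fno26II cuts after the first base of each site, so after positions 122, 166.
The SmaI site (CCCGGG) starts at position 180.
SmaI cuts after base 3 of each site, so after position 182.
Combined cut positions: 122, 166, 182.
Circular molecule, 3 cuts → 3 fragments:
  123–166 → 44 bp
  167–182 → 16 bp
  183–251 then 1–122 → 69 + 122 = 191 bp
Sorted largest to smallest: 191, 44, 16 bp.

191, 44, 16 bp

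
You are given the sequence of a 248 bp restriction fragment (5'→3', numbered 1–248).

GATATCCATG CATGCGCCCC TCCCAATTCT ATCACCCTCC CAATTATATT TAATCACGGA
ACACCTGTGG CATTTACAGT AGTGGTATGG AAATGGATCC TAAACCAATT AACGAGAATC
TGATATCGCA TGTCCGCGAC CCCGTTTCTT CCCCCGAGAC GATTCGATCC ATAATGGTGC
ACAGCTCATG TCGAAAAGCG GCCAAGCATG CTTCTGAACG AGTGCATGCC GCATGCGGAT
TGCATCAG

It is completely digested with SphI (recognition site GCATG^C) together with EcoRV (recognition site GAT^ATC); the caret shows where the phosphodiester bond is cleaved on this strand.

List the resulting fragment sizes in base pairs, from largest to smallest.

SphI sites (GCATGC) start at positions 10, 206, 224, 231.
SphI cuts after base 5 of each site (before the last base), so after positions 14, 210, 228, 235.
EcoRV sites (GATATC) start at positions 1, 122.
EcoRV cuts after base 3 of each site, so after positions 3, 124.
Combined cut positions: 3, 14, 124, 210, 228, 235.
Linear molecule, 6 cuts → 7 fragments:
  1–3 → 3 bp
  4–14 → 11 bp
  15–124 → 110 bp
  125–210 → 86 bp
  211–228 → 18 bp
  229–235 → 7 bp
  236–248 → 13 bp
Sorted largest to smallest: 110, 86, 18, 13, 11, 7, 3 bp.

110, 86, 18, 13, 11, 7, 3 bp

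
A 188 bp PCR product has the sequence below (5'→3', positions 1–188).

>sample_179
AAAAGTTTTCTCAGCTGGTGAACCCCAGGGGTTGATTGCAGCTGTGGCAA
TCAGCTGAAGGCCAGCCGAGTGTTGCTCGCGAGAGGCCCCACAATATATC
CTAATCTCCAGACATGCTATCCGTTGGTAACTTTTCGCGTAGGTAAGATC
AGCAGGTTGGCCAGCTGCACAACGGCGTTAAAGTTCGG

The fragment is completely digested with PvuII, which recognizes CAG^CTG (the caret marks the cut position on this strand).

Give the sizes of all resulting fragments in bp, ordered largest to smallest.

PvuII sites (CAGCTG) start at positions 12, 39, 52, 162.
PvuII cuts after base 3 of each site, so after positions 14, 41, 54, 164.
Linear molecule, 4 cuts → 5 fragments:
  1–14 → 14 bp
  15–41 → 27 bp
  42–54 → 13 bp
  55–164 → 110 bp
  165–188 → 24 bp
Sorted largest to smallest: 110, 27, 24, 14, 13 bp.

110, 27, 24, 14, 13 bp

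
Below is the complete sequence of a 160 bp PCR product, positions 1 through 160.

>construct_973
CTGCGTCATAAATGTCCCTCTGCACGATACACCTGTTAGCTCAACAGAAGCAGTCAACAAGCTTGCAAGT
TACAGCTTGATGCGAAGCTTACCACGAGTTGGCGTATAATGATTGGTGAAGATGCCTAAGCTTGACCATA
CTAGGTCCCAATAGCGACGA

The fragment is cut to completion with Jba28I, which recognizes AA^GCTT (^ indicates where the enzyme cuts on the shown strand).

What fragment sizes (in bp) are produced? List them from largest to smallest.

60, 43, 31, 26 bp

Jba28I sites (AAGCTT) start at positions 59, 85, 128.
Jba28I cuts after base 2 of each site, so after positions 60, 86, 129.
Linear molecule, 3 cuts → 4 fragments:
  1–60 → 60 bp
  61–86 → 26 bp
  87–129 → 43 bp
  130–160 → 31 bp
Sorted largest to smallest: 60, 43, 31, 26 bp.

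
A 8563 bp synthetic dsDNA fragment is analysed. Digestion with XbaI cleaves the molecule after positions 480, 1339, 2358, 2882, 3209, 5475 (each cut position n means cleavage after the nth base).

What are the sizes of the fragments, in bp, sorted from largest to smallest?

3088, 2266, 1019, 859, 524, 480, 327 bp

Linear molecule, 6 cuts → 7 fragments:
  480 − 0 = 480 bp
  1339 − 480 = 859 bp
  2358 − 1339 = 1019 bp
  2882 − 2358 = 524 bp
  3209 − 2882 = 327 bp
  5475 − 3209 = 2266 bp
  8563 − 5475 = 3088 bp
Sorted largest to smallest: 3088, 2266, 1019, 859, 524, 480, 327 bp.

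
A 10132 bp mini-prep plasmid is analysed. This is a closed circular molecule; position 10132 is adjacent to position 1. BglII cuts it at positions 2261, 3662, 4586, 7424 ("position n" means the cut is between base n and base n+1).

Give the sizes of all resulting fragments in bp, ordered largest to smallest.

Circular molecule, 4 cuts → 4 fragments:
  3662 − 2261 = 1401 bp
  4586 − 3662 = 924 bp
  7424 − 4586 = 2838 bp
  wrap: 10132 − 7424 + 2261 = 4969 bp
Sorted largest to smallest: 4969, 2838, 1401, 924 bp.

4969, 2838, 1401, 924 bp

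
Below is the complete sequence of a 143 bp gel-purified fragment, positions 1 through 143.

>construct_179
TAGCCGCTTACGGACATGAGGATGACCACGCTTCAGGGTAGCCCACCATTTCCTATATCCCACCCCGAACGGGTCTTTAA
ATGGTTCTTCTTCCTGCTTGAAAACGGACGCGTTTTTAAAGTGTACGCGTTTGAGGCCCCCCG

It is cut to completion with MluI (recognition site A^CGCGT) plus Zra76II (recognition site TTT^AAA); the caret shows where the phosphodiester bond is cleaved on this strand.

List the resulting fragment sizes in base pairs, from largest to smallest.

78, 30, 18, 9, 8 bp

MluI sites (ACGCGT) start at positions 108, 125.
MluI cuts after the first base of each site, so after positions 108, 125.
Zra76II sites (TTTAAA) start at positions 76, 115.
Zra76II cuts after base 3 of each site, so after positions 78, 117.
Combined cut positions: 78, 108, 117, 125.
Linear molecule, 4 cuts → 5 fragments:
  1–78 → 78 bp
  79–108 → 30 bp
  109–117 → 9 bp
  118–125 → 8 bp
  126–143 → 18 bp
Sorted largest to smallest: 78, 30, 18, 9, 8 bp.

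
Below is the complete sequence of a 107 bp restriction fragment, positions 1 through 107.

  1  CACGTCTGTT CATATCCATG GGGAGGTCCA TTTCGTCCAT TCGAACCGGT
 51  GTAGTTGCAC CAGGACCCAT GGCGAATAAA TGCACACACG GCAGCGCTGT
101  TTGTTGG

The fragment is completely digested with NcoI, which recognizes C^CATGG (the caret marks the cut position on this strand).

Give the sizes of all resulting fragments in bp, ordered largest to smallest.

NcoI sites (CCATGG) start at positions 16, 67.
NcoI cuts after the first base of each site, so after positions 16, 67.
Linear molecule, 2 cuts → 3 fragments:
  1–16 → 16 bp
  17–67 → 51 bp
  68–107 → 40 bp
Sorted largest to smallest: 51, 40, 16 bp.

51, 40, 16 bp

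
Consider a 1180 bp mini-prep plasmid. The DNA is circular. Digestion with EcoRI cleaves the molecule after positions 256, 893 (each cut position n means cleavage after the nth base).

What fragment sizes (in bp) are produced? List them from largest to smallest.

Circular molecule, 2 cuts → 2 fragments:
  893 − 256 = 637 bp
  wrap: 1180 − 893 + 256 = 543 bp
Sorted largest to smallest: 637, 543 bp.

637, 543 bp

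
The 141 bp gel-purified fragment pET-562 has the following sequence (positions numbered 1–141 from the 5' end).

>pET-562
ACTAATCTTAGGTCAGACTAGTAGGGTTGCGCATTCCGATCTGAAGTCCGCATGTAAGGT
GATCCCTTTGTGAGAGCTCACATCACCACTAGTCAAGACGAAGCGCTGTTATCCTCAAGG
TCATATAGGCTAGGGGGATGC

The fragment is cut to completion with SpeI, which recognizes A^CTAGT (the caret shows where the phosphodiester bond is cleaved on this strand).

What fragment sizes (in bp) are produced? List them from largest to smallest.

SpeI sites (ACTAGT) start at positions 17, 88.
SpeI cuts after the first base of each site, so after positions 17, 88.
Linear molecule, 2 cuts → 3 fragments:
  1–17 → 17 bp
  18–88 → 71 bp
  89–141 → 53 bp
Sorted largest to smallest: 71, 53, 17 bp.

71, 53, 17 bp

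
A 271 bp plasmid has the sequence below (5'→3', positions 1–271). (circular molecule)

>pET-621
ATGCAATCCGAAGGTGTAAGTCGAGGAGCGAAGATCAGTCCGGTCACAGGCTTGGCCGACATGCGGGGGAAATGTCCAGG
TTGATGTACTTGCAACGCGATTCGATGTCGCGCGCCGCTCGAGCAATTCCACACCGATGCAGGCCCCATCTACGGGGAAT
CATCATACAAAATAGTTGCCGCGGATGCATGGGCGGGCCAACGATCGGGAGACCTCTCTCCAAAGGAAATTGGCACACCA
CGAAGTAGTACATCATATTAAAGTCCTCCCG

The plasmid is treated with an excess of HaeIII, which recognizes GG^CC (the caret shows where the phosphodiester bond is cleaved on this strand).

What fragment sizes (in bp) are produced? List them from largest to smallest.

HaeIII sites (GGCC) start at positions 54, 142, 196.
HaeIII cuts after base 2 of each site, so after positions 55, 143, 197.
Circular molecule, 3 cuts → 3 fragments:
  56–143 → 88 bp
  144–197 → 54 bp
  198–271 then 1–55 → 74 + 55 = 129 bp
Sorted largest to smallest: 129, 88, 54 bp.

129, 88, 54 bp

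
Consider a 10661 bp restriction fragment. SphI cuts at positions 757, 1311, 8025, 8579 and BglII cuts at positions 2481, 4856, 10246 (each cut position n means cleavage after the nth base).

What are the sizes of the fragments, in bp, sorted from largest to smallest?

3169, 2375, 1667, 1170, 757, 554, 554, 415 bp

Combined cut positions (sorted): 757, 1311, 2481, 4856, 8025, 8579, 10246.
Linear molecule, 7 cuts → 8 fragments:
  757 − 0 = 757 bp
  1311 − 757 = 554 bp
  2481 − 1311 = 1170 bp
  4856 − 2481 = 2375 bp
  8025 − 4856 = 3169 bp
  8579 − 8025 = 554 bp
  10246 − 8579 = 1667 bp
  10661 − 10246 = 415 bp
Sorted largest to smallest: 3169, 2375, 1667, 1170, 757, 554, 554, 415 bp.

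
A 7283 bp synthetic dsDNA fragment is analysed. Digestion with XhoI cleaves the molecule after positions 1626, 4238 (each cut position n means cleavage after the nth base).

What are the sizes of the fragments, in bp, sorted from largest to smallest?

3045, 2612, 1626 bp

Linear molecule, 2 cuts → 3 fragments:
  1626 − 0 = 1626 bp
  4238 − 1626 = 2612 bp
  7283 − 4238 = 3045 bp
Sorted largest to smallest: 3045, 2612, 1626 bp.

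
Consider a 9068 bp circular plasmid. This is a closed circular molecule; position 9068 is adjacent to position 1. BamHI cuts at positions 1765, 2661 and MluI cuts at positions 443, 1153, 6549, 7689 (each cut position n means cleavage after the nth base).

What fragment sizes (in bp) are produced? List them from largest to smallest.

3888, 1822, 1140, 896, 710, 612 bp

Combined cut positions (sorted): 443, 1153, 1765, 2661, 6549, 7689.
Circular molecule, 6 cuts → 6 fragments:
  1153 − 443 = 710 bp
  1765 − 1153 = 612 bp
  2661 − 1765 = 896 bp
  6549 − 2661 = 3888 bp
  7689 − 6549 = 1140 bp
  wrap: 9068 − 7689 + 443 = 1822 bp
Sorted largest to smallest: 3888, 1822, 1140, 896, 710, 612 bp.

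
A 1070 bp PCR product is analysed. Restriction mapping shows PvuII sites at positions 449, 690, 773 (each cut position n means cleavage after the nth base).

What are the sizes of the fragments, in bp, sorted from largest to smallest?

Linear molecule, 3 cuts → 4 fragments:
  449 − 0 = 449 bp
  690 − 449 = 241 bp
  773 − 690 = 83 bp
  1070 − 773 = 297 bp
Sorted largest to smallest: 449, 297, 241, 83 bp.

449, 297, 241, 83 bp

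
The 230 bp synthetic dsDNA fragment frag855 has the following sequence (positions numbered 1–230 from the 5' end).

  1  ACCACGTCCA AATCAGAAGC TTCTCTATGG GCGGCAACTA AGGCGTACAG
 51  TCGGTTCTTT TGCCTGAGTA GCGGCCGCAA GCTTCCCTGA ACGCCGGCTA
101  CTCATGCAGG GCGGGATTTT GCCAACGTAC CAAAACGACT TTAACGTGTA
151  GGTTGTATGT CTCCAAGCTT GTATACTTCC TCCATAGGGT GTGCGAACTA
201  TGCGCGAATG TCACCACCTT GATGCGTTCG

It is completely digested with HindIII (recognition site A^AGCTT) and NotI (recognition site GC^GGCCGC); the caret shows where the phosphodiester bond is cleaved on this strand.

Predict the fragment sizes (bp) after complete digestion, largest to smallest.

HindIII sites (AAGCTT) start at positions 17, 79, 165.
HindIII cuts after the first base of each site, so after positions 17, 79, 165.
The NotI site (GCGGCCGC) starts at position 71.
NotI cuts after base 2 of each site, so after position 72.
Combined cut positions: 17, 72, 79, 165.
Linear molecule, 4 cuts → 5 fragments:
  1–17 → 17 bp
  18–72 → 55 bp
  73–79 → 7 bp
  80–165 → 86 bp
  166–230 → 65 bp
Sorted largest to smallest: 86, 65, 55, 17, 7 bp.

86, 65, 55, 17, 7 bp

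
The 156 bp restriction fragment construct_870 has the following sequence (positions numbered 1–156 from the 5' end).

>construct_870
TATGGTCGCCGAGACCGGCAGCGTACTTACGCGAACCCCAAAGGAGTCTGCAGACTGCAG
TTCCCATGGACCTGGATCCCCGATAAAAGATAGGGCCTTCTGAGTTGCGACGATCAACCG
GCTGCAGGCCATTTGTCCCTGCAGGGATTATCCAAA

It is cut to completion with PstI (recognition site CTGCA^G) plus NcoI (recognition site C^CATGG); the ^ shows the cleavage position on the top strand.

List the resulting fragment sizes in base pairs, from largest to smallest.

PstI sites (CTGCAG) start at positions 48, 55, 122, 139.
PstI cuts after base 5 of each site (before the last base), so after positions 52, 59, 126, 143.
The NcoI site (CCATGG) starts at position 64.
NcoI cuts after the first base of each site, so after position 64.
Combined cut positions: 52, 59, 64, 126, 143.
Linear molecule, 5 cuts → 6 fragments:
  1–52 → 52 bp
  53–59 → 7 bp
  60–64 → 5 bp
  65–126 → 62 bp
  127–143 → 17 bp
  144–156 → 13 bp
Sorted largest to smallest: 62, 52, 17, 13, 7, 5 bp.

62, 52, 17, 13, 7, 5 bp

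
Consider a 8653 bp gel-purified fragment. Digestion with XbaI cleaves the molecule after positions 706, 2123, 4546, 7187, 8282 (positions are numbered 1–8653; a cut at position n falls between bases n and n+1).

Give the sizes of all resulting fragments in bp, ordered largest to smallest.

Linear molecule, 5 cuts → 6 fragments:
  706 − 0 = 706 bp
  2123 − 706 = 1417 bp
  4546 − 2123 = 2423 bp
  7187 − 4546 = 2641 bp
  8282 − 7187 = 1095 bp
  8653 − 8282 = 371 bp
Sorted largest to smallest: 2641, 2423, 1417, 1095, 706, 371 bp.

2641, 2423, 1417, 1095, 706, 371 bp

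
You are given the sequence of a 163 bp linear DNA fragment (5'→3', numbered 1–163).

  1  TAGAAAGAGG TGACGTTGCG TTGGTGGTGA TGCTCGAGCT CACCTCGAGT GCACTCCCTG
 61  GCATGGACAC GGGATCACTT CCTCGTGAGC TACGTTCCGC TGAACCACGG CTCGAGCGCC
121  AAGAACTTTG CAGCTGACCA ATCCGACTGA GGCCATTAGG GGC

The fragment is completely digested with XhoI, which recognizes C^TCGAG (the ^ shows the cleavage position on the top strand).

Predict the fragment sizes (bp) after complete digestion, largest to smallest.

67, 52, 33, 11 bp

XhoI sites (CTCGAG) start at positions 33, 44, 111.
XhoI cuts after the first base of each site, so after positions 33, 44, 111.
Linear molecule, 3 cuts → 4 fragments:
  1–33 → 33 bp
  34–44 → 11 bp
  45–111 → 67 bp
  112–163 → 52 bp
Sorted largest to smallest: 67, 52, 33, 11 bp.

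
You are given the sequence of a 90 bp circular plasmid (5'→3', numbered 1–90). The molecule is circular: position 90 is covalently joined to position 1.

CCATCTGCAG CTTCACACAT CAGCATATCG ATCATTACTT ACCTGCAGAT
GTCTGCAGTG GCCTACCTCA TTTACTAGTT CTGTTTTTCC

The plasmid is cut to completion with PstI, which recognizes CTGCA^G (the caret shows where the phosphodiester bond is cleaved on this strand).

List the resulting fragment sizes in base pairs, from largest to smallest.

PstI sites (CTGCAG) start at positions 5, 43, 53.
PstI cuts after base 5 of each site (before the last base), so after positions 9, 47, 57.
Circular molecule, 3 cuts → 3 fragments:
  10–47 → 38 bp
  48–57 → 10 bp
  58–90 then 1–9 → 33 + 9 = 42 bp
Sorted largest to smallest: 42, 38, 10 bp.

42, 38, 10 bp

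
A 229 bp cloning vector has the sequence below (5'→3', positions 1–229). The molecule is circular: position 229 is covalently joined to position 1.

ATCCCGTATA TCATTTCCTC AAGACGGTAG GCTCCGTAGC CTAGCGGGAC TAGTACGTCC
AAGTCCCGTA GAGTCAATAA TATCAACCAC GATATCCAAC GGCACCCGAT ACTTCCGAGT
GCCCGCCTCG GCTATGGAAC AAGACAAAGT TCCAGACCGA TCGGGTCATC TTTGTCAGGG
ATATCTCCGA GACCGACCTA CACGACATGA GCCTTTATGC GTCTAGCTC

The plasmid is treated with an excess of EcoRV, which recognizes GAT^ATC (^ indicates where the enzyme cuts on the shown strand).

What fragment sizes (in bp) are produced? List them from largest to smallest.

140, 89 bp

EcoRV sites (GATATC) start at positions 91, 180.
EcoRV cuts after base 3 of each site, so after positions 93, 182.
Circular molecule, 2 cuts → 2 fragments:
  94–182 → 89 bp
  183–229 then 1–93 → 47 + 93 = 140 bp
Sorted largest to smallest: 140, 89 bp.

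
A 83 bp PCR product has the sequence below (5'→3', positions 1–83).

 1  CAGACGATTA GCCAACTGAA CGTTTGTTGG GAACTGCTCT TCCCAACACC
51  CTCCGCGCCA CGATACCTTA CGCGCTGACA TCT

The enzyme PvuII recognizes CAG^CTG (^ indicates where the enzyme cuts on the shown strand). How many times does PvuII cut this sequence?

0

No occurrence of CAGCTG is present in the sequence.
PvuII does not cut: 0 sites.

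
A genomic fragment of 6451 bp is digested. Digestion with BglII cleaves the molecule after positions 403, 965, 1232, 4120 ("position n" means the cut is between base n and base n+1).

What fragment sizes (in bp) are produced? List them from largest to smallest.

Linear molecule, 4 cuts → 5 fragments:
  403 − 0 = 403 bp
  965 − 403 = 562 bp
  1232 − 965 = 267 bp
  4120 − 1232 = 2888 bp
  6451 − 4120 = 2331 bp
Sorted largest to smallest: 2888, 2331, 562, 403, 267 bp.

2888, 2331, 562, 403, 267 bp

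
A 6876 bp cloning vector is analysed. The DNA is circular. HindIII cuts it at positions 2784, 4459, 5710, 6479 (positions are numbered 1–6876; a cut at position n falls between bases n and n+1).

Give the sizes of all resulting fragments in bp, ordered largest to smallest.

3181, 1675, 1251, 769 bp

Circular molecule, 4 cuts → 4 fragments:
  4459 − 2784 = 1675 bp
  5710 − 4459 = 1251 bp
  6479 − 5710 = 769 bp
  wrap: 6876 − 6479 + 2784 = 3181 bp
Sorted largest to smallest: 3181, 1675, 1251, 769 bp.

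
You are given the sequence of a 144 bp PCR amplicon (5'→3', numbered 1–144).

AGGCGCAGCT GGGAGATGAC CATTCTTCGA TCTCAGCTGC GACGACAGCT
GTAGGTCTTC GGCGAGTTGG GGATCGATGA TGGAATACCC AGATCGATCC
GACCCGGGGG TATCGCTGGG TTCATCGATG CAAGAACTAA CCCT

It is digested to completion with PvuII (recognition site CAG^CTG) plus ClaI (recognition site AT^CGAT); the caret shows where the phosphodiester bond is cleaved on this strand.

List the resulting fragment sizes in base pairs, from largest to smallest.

PvuII sites (CAGCTG) start at positions 6, 34, 46.
PvuII cuts after base 3 of each site, so after positions 8, 36, 48.
ClaI sites (ATCGAT) start at positions 73, 93, 124.
ClaI cuts after base 2 of each site, so after positions 74, 94, 125.
Combined cut positions: 8, 36, 48, 74, 94, 125.
Linear molecule, 6 cuts → 7 fragments:
  1–8 → 8 bp
  9–36 → 28 bp
  37–48 → 12 bp
  49–74 → 26 bp
  75–94 → 20 bp
  95–125 → 31 bp
  126–144 → 19 bp
Sorted largest to smallest: 31, 28, 26, 20, 19, 12, 8 bp.

31, 28, 26, 20, 19, 12, 8 bp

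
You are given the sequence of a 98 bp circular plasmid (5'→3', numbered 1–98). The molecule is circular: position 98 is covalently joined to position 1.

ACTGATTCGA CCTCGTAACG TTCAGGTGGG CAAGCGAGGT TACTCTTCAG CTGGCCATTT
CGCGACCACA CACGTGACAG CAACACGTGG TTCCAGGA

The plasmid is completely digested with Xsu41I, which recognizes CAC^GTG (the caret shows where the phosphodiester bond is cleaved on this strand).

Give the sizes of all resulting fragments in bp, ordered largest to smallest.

Xsu41I sites (CACGTG) start at positions 71, 84.
Xsu41I cuts after base 3 of each site, so after positions 73, 86.
Circular molecule, 2 cuts → 2 fragments:
  74–86 → 13 bp
  87–98 then 1–73 → 12 + 73 = 85 bp
Sorted largest to smallest: 85, 13 bp.

85, 13 bp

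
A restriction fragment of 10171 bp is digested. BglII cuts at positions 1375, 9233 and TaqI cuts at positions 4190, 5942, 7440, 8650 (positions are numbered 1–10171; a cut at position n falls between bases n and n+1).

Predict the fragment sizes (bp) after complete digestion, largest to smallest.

Combined cut positions (sorted): 1375, 4190, 5942, 7440, 8650, 9233.
Linear molecule, 6 cuts → 7 fragments:
  1375 − 0 = 1375 bp
  4190 − 1375 = 2815 bp
  5942 − 4190 = 1752 bp
  7440 − 5942 = 1498 bp
  8650 − 7440 = 1210 bp
  9233 − 8650 = 583 bp
  10171 − 9233 = 938 bp
Sorted largest to smallest: 2815, 1752, 1498, 1375, 1210, 938, 583 bp.

2815, 1752, 1498, 1375, 1210, 938, 583 bp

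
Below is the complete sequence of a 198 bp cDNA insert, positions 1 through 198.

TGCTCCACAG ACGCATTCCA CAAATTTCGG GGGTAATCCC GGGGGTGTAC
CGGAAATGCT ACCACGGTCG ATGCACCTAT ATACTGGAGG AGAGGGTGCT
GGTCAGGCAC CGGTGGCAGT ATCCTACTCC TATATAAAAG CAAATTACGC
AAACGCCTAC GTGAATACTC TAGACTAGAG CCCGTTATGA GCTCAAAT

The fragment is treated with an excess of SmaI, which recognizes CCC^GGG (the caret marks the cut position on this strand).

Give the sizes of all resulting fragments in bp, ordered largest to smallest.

The SmaI site (CCCGGG) starts at position 38.
SmaI cuts after base 3 of each site, so after position 40.
Linear molecule, 1 cut → 2 fragments:
  1–40 → 40 bp
  41–198 → 158 bp
Sorted largest to smallest: 158, 40 bp.

158, 40 bp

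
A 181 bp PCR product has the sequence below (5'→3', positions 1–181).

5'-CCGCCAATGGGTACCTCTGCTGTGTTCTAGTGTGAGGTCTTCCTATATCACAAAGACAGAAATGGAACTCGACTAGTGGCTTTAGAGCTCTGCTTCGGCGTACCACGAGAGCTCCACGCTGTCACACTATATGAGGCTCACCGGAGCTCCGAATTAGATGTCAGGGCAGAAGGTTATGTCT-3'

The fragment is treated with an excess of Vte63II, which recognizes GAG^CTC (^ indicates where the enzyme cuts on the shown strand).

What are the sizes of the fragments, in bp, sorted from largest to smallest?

87, 35, 35, 24 bp

Vte63II sites (GAGCTC) start at positions 85, 109, 144.
Vte63II cuts after base 3 of each site, so after positions 87, 111, 146.
Linear molecule, 3 cuts → 4 fragments:
  1–87 → 87 bp
  88–111 → 24 bp
  112–146 → 35 bp
  147–181 → 35 bp
Sorted largest to smallest: 87, 35, 35, 24 bp.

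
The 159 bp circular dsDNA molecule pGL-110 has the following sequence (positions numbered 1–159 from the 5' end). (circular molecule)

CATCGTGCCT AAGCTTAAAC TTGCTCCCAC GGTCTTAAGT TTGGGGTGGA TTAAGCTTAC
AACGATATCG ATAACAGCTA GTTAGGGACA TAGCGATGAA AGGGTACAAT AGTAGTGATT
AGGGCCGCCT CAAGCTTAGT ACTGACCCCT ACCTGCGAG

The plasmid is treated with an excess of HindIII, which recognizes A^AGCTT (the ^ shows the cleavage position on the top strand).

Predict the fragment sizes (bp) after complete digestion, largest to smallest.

79, 42, 38 bp

HindIII sites (AAGCTT) start at positions 11, 53, 132.
HindIII cuts after the first base of each site, so after positions 11, 53, 132.
Circular molecule, 3 cuts → 3 fragments:
  12–53 → 42 bp
  54–132 → 79 bp
  133–159 then 1–11 → 27 + 11 = 38 bp
Sorted largest to smallest: 79, 42, 38 bp.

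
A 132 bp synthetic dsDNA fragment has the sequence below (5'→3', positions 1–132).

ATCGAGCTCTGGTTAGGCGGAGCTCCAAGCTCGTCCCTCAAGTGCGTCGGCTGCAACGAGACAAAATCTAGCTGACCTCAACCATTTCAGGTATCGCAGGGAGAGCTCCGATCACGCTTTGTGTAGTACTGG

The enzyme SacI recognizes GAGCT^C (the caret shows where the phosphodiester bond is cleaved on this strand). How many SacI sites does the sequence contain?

3

GAGCTC occurs starting at positions 4, 20, 103.
SacI cuts at 3 sites.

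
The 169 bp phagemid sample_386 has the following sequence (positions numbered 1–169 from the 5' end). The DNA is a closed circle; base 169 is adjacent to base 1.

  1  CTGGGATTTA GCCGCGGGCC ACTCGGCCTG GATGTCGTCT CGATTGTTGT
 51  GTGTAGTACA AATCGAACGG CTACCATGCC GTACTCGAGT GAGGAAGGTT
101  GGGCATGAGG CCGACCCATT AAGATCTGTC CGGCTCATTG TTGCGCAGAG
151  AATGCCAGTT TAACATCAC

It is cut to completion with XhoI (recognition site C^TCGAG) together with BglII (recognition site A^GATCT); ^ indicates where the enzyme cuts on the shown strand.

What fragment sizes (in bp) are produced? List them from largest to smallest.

131, 38 bp

The XhoI site (CTCGAG) starts at position 84.
XhoI cuts after the first base of each site, so after position 84.
The BglII site (AGATCT) starts at position 122.
BglII cuts after the first base of each site, so after position 122.
Combined cut positions: 84, 122.
Circular molecule, 2 cuts → 2 fragments:
  85–122 → 38 bp
  123–169 then 1–84 → 47 + 84 = 131 bp
Sorted largest to smallest: 131, 38 bp.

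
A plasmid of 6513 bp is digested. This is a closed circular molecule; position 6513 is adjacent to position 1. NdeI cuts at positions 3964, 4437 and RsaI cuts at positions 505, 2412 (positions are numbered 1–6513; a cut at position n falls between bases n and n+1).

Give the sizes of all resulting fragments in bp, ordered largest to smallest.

2581, 1907, 1552, 473 bp

Combined cut positions (sorted): 505, 2412, 3964, 4437.
Circular molecule, 4 cuts → 4 fragments:
  2412 − 505 = 1907 bp
  3964 − 2412 = 1552 bp
  4437 − 3964 = 473 bp
  wrap: 6513 − 4437 + 505 = 2581 bp
Sorted largest to smallest: 2581, 1907, 1552, 473 bp.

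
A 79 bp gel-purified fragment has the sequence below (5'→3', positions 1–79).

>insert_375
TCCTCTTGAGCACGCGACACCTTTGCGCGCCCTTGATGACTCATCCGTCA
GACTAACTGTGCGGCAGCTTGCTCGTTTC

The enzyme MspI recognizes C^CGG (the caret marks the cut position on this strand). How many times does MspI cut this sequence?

0

No occurrence of CCGG is present in the sequence.
MspI does not cut: 0 sites.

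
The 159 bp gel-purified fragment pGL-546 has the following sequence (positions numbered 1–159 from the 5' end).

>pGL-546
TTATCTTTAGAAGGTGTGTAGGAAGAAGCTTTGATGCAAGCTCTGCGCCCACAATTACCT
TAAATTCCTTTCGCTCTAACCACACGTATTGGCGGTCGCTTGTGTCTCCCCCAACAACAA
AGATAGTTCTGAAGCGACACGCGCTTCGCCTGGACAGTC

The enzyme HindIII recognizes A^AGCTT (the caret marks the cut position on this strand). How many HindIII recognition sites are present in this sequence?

AAGCTT occurs starting at position 26.
HindIII cuts at 1 site.

1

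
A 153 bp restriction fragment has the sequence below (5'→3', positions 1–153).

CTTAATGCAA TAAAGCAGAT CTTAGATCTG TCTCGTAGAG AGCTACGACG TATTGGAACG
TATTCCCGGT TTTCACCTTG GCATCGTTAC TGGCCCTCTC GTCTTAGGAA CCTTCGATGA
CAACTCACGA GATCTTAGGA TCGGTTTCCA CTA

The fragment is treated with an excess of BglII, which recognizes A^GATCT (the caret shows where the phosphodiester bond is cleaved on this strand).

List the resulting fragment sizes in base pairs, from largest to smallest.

106, 23, 17, 7 bp

BglII sites (AGATCT) start at positions 17, 24, 130.
BglII cuts after the first base of each site, so after positions 17, 24, 130.
Linear molecule, 3 cuts → 4 fragments:
  1–17 → 17 bp
  18–24 → 7 bp
  25–130 → 106 bp
  131–153 → 23 bp
Sorted largest to smallest: 106, 23, 17, 7 bp.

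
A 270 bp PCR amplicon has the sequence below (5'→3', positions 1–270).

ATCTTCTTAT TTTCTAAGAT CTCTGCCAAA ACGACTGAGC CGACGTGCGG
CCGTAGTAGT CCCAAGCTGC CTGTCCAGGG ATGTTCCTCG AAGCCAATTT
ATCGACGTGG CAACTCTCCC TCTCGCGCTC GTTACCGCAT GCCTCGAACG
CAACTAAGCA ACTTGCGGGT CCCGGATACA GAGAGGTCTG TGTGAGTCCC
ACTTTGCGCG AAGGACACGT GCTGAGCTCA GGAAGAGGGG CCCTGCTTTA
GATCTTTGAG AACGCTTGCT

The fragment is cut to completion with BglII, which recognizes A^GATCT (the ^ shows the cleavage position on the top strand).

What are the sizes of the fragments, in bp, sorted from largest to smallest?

233, 20, 17 bp

BglII sites (AGATCT) start at positions 17, 250.
BglII cuts after the first base of each site, so after positions 17, 250.
Linear molecule, 2 cuts → 3 fragments:
  1–17 → 17 bp
  18–250 → 233 bp
  251–270 → 20 bp
Sorted largest to smallest: 233, 20, 17 bp.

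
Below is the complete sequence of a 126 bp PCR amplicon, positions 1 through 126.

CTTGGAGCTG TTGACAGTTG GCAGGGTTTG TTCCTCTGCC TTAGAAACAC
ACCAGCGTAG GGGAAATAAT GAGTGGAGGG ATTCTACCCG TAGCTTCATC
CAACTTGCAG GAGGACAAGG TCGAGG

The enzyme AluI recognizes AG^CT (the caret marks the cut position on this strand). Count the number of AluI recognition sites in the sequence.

2

AGCT occurs starting at positions 6, 92.
AluI cuts at 2 sites.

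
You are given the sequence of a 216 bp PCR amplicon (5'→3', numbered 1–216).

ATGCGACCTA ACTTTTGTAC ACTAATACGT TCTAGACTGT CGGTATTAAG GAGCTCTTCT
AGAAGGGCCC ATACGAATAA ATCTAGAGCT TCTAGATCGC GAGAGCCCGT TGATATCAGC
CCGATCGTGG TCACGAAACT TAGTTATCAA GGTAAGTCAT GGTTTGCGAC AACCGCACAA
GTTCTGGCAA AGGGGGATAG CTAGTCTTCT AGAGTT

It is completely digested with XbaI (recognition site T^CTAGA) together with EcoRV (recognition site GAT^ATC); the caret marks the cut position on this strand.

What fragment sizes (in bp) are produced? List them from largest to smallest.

94, 31, 27, 24, 23, 9, 8 bp

XbaI sites (TCTAGA) start at positions 31, 58, 82, 91, 208.
XbaI cuts after the first base of each site, so after positions 31, 58, 82, 91, 208.
The EcoRV site (GATATC) starts at position 112.
EcoRV cuts after base 3 of each site, so after position 114.
Combined cut positions: 31, 58, 82, 91, 114, 208.
Linear molecule, 6 cuts → 7 fragments:
  1–31 → 31 bp
  32–58 → 27 bp
  59–82 → 24 bp
  83–91 → 9 bp
  92–114 → 23 bp
  115–208 → 94 bp
  209–216 → 8 bp
Sorted largest to smallest: 94, 31, 27, 24, 23, 9, 8 bp.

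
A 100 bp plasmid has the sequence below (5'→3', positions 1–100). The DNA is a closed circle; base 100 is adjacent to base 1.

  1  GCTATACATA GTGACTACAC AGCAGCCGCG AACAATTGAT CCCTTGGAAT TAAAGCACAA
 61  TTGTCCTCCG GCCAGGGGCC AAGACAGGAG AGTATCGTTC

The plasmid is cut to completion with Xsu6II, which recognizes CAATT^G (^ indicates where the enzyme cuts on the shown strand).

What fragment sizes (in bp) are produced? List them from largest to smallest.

Xsu6II sites (CAATTG) start at positions 33, 58.
Xsu6II cuts after base 5 of each site (before the last base), so after positions 37, 62.
Circular molecule, 2 cuts → 2 fragments:
  38–62 → 25 bp
  63–100 then 1–37 → 38 + 37 = 75 bp
Sorted largest to smallest: 75, 25 bp.

75, 25 bp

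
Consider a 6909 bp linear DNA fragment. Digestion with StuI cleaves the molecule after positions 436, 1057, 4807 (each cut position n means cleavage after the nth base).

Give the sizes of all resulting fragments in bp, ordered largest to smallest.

3750, 2102, 621, 436 bp

Linear molecule, 3 cuts → 4 fragments:
  436 − 0 = 436 bp
  1057 − 436 = 621 bp
  4807 − 1057 = 3750 bp
  6909 − 4807 = 2102 bp
Sorted largest to smallest: 3750, 2102, 621, 436 bp.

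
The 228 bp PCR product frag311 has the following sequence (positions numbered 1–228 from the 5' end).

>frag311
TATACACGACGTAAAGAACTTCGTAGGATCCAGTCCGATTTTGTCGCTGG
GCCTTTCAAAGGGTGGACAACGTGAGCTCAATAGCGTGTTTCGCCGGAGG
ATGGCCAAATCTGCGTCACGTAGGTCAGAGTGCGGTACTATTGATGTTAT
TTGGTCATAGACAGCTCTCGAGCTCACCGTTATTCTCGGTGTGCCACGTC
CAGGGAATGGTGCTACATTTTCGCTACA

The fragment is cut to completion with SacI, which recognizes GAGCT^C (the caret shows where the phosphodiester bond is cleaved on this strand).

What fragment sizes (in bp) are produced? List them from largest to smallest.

96, 78, 54 bp

SacI sites (GAGCTC) start at positions 74, 170.
SacI cuts after base 5 of each site (before the last base), so after positions 78, 174.
Linear molecule, 2 cuts → 3 fragments:
  1–78 → 78 bp
  79–174 → 96 bp
  175–228 → 54 bp
Sorted largest to smallest: 96, 78, 54 bp.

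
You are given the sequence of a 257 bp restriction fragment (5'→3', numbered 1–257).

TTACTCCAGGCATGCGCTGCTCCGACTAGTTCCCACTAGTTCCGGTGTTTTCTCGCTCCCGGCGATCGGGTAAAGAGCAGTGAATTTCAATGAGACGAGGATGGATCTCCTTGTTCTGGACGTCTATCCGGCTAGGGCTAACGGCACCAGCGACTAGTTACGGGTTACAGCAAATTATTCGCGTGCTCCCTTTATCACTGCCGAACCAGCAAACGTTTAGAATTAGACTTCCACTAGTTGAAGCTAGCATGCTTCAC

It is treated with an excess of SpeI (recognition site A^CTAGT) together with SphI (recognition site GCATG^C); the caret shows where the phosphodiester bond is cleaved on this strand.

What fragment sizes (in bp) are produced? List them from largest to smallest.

SpeI sites (ACTAGT) start at positions 25, 35, 153, 233.
SpeI cuts after the first base of each site, so after positions 25, 35, 153, 233.
SphI sites (GCATGC) start at positions 10, 247.
SphI cuts after base 5 of each site (before the last base), so after positions 14, 251.
Combined cut positions: 14, 25, 35, 153, 233, 251.
Linear molecule, 6 cuts → 7 fragments:
  1–14 → 14 bp
  15–25 → 11 bp
  26–35 → 10 bp
  36–153 → 118 bp
  154–233 → 80 bp
  234–251 → 18 bp
  252–257 → 6 bp
Sorted largest to smallest: 118, 80, 18, 14, 11, 10, 6 bp.

118, 80, 18, 14, 11, 10, 6 bp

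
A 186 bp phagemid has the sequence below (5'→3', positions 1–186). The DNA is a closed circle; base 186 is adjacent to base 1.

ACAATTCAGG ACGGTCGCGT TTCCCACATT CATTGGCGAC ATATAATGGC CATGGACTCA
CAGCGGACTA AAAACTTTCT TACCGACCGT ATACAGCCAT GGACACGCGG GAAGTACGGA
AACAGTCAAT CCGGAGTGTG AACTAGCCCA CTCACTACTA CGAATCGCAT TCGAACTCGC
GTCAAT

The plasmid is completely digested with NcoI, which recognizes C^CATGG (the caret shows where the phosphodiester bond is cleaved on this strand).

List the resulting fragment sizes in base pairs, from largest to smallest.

139, 47 bp

NcoI sites (CCATGG) start at positions 50, 97.
NcoI cuts after the first base of each site, so after positions 50, 97.
Circular molecule, 2 cuts → 2 fragments:
  51–97 → 47 bp
  98–186 then 1–50 → 89 + 50 = 139 bp
Sorted largest to smallest: 139, 47 bp.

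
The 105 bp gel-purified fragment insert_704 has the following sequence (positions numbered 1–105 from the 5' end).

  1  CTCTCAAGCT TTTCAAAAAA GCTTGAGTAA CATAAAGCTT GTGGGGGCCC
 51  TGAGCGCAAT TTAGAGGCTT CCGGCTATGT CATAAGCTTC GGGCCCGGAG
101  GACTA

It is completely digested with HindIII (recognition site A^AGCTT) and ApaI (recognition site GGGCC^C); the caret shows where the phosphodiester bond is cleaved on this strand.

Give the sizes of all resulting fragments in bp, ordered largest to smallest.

HindIII sites (AAGCTT) start at positions 6, 19, 35, 84.
HindIII cuts after the first base of each site, so after positions 6, 19, 35, 84.
ApaI sites (GGGCCC) start at positions 45, 91.
ApaI cuts after base 5 of each site (before the last base), so after positions 49, 95.
Combined cut positions: 6, 19, 35, 49, 84, 95.
Linear molecule, 6 cuts → 7 fragments:
  1–6 → 6 bp
  7–19 → 13 bp
  20–35 → 16 bp
  36–49 → 14 bp
  50–84 → 35 bp
  85–95 → 11 bp
  96–105 → 10 bp
Sorted largest to smallest: 35, 16, 14, 13, 11, 10, 6 bp.

35, 16, 14, 13, 11, 10, 6 bp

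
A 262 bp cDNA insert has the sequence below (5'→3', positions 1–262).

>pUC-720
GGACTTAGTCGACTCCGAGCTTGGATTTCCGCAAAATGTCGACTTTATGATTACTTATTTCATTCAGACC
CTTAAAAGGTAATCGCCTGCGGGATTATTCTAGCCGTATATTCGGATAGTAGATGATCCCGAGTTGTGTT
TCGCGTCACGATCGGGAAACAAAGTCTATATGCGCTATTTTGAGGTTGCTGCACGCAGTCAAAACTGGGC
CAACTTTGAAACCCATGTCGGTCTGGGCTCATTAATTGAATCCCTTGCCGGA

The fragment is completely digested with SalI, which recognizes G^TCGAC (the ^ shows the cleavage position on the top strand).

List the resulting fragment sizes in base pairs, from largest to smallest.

224, 30, 8 bp

SalI sites (GTCGAC) start at positions 8, 38.
SalI cuts after the first base of each site, so after positions 8, 38.
Linear molecule, 2 cuts → 3 fragments:
  1–8 → 8 bp
  9–38 → 30 bp
  39–262 → 224 bp
Sorted largest to smallest: 224, 30, 8 bp.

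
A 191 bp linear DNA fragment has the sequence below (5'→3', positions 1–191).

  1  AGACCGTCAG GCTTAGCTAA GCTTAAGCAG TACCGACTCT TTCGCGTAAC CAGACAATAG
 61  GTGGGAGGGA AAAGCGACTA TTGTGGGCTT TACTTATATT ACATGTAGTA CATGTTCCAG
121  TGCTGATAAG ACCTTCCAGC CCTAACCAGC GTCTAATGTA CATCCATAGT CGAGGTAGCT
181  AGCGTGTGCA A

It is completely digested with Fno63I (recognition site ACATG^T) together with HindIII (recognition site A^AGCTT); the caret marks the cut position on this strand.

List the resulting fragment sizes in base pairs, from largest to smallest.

Fno63I sites (ACATGT) start at positions 101, 110.
Fno63I cuts after base 5 of each site (before the last base), so after positions 105, 114.
The HindIII site (AAGCTT) starts at position 19.
HindIII cuts after the first base of each site, so after position 19.
Combined cut positions: 19, 105, 114.
Linear molecule, 3 cuts → 4 fragments:
  1–19 → 19 bp
  20–105 → 86 bp
  106–114 → 9 bp
  115–191 → 77 bp
Sorted largest to smallest: 86, 77, 19, 9 bp.

86, 77, 19, 9 bp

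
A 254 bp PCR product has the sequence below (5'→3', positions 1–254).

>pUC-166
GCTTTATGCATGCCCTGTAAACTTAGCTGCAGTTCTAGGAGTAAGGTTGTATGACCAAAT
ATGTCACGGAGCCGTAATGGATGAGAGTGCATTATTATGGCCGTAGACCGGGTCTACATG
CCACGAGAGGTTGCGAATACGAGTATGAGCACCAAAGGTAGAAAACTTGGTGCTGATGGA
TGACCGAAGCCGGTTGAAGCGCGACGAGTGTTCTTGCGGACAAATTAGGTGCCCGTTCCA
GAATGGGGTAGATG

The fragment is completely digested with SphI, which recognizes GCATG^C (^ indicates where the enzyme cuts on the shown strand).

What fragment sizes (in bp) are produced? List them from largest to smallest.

242, 12 bp

The SphI site (GCATGC) starts at position 8.
SphI cuts after base 5 of each site (before the last base), so after position 12.
Linear molecule, 1 cut → 2 fragments:
  1–12 → 12 bp
  13–254 → 242 bp
Sorted largest to smallest: 242, 12 bp.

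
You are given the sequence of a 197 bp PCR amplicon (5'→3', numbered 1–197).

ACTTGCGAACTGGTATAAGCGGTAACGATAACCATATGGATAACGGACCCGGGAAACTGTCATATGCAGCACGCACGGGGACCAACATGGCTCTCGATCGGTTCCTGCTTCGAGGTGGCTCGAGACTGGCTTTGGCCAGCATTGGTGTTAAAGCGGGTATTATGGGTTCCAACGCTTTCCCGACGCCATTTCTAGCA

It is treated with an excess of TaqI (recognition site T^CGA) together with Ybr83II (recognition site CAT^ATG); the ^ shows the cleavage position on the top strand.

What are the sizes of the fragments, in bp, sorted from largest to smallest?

77, 35, 31, 28, 16, 10 bp

TaqI sites (TCGA) start at positions 94, 110, 120.
TaqI cuts after the first base of each site, so after positions 94, 110, 120.
Ybr83II sites (CATATG) start at positions 33, 61.
Ybr83II cuts after base 3 of each site, so after positions 35, 63.
Combined cut positions: 35, 63, 94, 110, 120.
Linear molecule, 5 cuts → 6 fragments:
  1–35 → 35 bp
  36–63 → 28 bp
  64–94 → 31 bp
  95–110 → 16 bp
  111–120 → 10 bp
  121–197 → 77 bp
Sorted largest to smallest: 77, 35, 31, 28, 16, 10 bp.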